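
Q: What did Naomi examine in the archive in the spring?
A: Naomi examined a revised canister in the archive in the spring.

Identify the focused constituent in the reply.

a revised canister

The wh-word "what" asks about the direct object.
In the answer, "Naomi", "in the archive" and "in the spring" are given — repeated from the question.
The constituent filling the direct object gap is "a revised canister"; that is the focus and would carry nuclear stress.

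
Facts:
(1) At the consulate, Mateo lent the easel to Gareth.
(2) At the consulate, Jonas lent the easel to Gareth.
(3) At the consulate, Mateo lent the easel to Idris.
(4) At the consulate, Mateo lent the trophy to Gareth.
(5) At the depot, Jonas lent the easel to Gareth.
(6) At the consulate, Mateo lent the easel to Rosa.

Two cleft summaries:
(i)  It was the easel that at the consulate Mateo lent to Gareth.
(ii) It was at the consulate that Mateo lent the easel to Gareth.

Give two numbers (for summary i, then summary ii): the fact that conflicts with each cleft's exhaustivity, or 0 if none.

Summary (i) focuses "the easel" (the thing); background agent = Mateo, recipient = Gareth, setting = at the consulate. Fact (4) matches that background with thing = the trophy — refutes (i).
Summary (ii) focuses "at the consulate" (the setting); background agent = Mateo, thing = the easel, recipient = Gareth. No fact matches that background with a different setting, so 0.

4, 0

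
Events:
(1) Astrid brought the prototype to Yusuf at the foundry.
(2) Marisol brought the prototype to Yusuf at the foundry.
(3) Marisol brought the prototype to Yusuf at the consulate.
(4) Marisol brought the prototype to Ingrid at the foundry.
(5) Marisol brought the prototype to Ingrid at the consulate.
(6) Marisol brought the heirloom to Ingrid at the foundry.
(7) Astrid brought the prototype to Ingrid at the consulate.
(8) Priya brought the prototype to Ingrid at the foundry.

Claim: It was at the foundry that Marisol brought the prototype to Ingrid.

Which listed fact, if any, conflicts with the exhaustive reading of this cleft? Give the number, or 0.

The cleft puts "at the foundry" in focus and presupposes the open proposition with Marisol as agent and the prototype as thing and Ingrid as recipient.
Exhaustivity: at the foundry is the only setting satisfying that background.
Fact (5) shares the background but with setting = at the consulate; exhaustivity is violated.

5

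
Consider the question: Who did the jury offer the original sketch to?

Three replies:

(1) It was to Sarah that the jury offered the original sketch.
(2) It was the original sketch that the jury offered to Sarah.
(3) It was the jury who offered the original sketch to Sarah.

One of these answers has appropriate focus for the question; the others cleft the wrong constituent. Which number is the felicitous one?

1

The question word "who" targets the recipient.
Option (1) clefts "to Sarah" — that matches what the question asks about.
Option (2) clefts "the original sketch" — the direct object, not what was asked.
Option (3) clefts "the jury" — the subject (agent), not what was asked.
So the congruent reply is (1).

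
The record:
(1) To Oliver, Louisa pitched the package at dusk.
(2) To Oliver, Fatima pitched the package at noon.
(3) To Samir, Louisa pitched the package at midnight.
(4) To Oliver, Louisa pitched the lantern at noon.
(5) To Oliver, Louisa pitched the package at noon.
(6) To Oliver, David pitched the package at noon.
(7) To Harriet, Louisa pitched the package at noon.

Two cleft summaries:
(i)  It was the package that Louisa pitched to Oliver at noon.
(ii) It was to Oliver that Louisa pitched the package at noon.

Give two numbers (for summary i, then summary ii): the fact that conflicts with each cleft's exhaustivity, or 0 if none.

4, 7

(i): focus "the package". Looking for same agent, recipient, setting (Louisa / Oliver / at noon) with some other thing — fact (4) has the lantern there. Refuted.
(ii): focus "Oliver". Looking for same agent, thing, setting (Louisa / the package / at noon) with some other recipient — fact (7) has Harriet there. Refuted.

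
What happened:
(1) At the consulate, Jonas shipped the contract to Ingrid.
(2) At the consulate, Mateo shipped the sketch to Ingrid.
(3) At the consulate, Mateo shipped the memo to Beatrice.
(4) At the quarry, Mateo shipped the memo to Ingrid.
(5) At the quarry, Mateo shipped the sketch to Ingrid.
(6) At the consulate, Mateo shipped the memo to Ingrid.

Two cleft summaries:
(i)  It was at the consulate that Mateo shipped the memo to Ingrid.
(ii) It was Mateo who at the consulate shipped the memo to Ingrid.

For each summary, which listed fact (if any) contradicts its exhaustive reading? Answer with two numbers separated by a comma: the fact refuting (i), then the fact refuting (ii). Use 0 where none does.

4, 0

(i): focus "at the consulate". Looking for same agent, thing, recipient (Mateo / the memo / Ingrid) with some other setting — fact (4) has at the quarry there. Refuted.
(ii): focus "Mateo". No fact shares same thing, recipient, setting (the memo / Ingrid / at the consulate) with a different agent. 0.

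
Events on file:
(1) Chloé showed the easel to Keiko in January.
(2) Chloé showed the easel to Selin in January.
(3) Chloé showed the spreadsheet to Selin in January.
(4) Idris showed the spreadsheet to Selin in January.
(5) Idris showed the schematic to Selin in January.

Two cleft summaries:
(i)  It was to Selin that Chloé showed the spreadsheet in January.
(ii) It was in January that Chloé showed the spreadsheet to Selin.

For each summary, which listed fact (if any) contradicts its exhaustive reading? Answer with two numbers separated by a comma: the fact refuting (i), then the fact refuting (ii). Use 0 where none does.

0, 0

(i): focus "Selin". No fact shares agent = Chloé, thing = the spreadsheet, setting = in January with a different recipient. 0.
(ii): focus "in January". No fact shares agent = Chloé, thing = the spreadsheet, recipient = Selin with a different setting. 0.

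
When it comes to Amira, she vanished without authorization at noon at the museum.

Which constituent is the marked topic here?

The construction explicitly marks "Amira" as what the sentence is about — the topic.
The remainder of the clause is the comment (what is said about the topic).

Amira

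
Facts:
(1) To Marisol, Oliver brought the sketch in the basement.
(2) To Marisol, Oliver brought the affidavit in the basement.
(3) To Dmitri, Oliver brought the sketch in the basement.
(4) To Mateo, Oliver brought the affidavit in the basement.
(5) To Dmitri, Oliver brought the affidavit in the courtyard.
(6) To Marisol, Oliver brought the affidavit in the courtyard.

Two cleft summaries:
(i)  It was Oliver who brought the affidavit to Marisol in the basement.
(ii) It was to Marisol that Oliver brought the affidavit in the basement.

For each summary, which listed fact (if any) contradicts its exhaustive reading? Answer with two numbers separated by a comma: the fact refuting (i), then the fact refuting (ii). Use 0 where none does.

0, 4

(i): focus "Oliver". No fact shares thing = the affidavit, recipient = Marisol, setting = in the basement with a different agent. 0.
(ii): focus "Marisol". Looking for agent = Oliver, thing = the affidavit, setting = in the basement with some other recipient — fact (4) has Mateo there. Refuted.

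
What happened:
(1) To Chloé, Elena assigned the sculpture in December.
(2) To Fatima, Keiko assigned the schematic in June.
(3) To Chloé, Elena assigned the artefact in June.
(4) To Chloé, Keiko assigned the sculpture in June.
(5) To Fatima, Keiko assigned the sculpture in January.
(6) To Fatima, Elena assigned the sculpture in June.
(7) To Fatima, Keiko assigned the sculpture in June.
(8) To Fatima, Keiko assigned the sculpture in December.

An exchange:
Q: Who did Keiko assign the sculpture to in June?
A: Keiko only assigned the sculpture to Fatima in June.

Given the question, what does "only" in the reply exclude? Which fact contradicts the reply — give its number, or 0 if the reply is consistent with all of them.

4

The question "Who did ... to ...?" targets the recipient, so in the reply the focus falls on "Fatima".
"Only" then excludes alternative recipients while the background — same agent, thing, setting (Keiko / the sculpture / in June) — is held fixed.
Fact (4) keeps same agent, thing, setting (Keiko / the sculpture / in June) but has recipient = Chloé; that refutes the reply.
(Fact (5) would refute a reading with focus on the setting — but that is not what the question asks.)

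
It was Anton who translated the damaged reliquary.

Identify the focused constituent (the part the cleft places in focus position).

In an it-cleft "It was X that/who ...", the clefted constituent X is the focus; the that/who-clause expresses the presupposed open proposition.
Here the focus is "Anton". The backgrounded (presupposed) material includes "the damaged reliquary".

Anton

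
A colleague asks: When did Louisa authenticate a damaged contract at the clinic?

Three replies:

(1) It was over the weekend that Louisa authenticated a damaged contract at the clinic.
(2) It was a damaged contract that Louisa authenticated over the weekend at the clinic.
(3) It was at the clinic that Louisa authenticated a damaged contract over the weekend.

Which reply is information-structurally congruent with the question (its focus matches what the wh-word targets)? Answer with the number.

1

The question word "when" targets the time.
Option (1) clefts "over the weekend" — that matches what the question asks about.
Option (2) clefts "a damaged contract" — the direct object, not what was asked.
Option (3) clefts "at the clinic" — the location, not what was asked.
So the congruent reply is (1).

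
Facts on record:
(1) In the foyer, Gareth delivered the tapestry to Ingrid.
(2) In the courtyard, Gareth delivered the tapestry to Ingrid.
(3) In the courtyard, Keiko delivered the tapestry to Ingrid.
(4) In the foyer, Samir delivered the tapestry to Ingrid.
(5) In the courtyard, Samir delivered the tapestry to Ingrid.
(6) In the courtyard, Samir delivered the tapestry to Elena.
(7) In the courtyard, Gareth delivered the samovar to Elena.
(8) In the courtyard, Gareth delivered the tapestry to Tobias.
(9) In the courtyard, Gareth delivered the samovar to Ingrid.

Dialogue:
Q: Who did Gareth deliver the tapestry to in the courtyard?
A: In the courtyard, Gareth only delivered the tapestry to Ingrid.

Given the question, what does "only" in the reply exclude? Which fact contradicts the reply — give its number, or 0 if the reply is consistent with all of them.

8

Answering "Who did ... to ...?" puts focus on the recipient — here, "Ingrid".
"Only" then excludes alternative recipients while the background — Gareth as agent and the tapestry as thing and in the courtyard as setting — is held fixed.
Fact (8) shares the background with a different recipient (Tobias) — counterexample.
(Fact (1) would refute a reading with focus on the setting — but that is not what the question asks.)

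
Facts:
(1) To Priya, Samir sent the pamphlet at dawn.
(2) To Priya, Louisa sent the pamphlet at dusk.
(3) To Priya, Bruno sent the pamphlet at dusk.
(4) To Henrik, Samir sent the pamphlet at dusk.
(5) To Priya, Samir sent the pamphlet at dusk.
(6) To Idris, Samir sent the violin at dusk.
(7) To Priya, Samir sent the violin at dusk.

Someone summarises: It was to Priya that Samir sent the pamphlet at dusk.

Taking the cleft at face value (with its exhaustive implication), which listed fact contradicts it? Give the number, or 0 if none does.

4

Focus of the cleft: "Priya" (the recipient). Presupposed background: agent = Samir, thing = the pamphlet, setting = at dusk.
Exhaustivity: Priya is the only recipient satisfying that background.
But fact (4) also has agent = Samir, thing = the pamphlet, setting = at dusk, with recipient = Henrik — so the exhaustive reading fails.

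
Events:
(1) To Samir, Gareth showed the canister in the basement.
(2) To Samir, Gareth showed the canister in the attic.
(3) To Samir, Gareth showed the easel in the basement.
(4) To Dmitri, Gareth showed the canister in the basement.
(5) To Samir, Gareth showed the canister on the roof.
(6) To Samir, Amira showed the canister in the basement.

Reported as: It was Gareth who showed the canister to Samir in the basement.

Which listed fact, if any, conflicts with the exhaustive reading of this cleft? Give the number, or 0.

The cleft puts "Gareth" in focus and presupposes the open proposition with thing = the canister, recipient = Samir, setting = in the basement.
Exhaustivity: Gareth is the only agent satisfying that background.
But fact (6) also has thing = the canister, recipient = Samir, setting = in the basement, with agent = Amira — so the exhaustive reading fails.

6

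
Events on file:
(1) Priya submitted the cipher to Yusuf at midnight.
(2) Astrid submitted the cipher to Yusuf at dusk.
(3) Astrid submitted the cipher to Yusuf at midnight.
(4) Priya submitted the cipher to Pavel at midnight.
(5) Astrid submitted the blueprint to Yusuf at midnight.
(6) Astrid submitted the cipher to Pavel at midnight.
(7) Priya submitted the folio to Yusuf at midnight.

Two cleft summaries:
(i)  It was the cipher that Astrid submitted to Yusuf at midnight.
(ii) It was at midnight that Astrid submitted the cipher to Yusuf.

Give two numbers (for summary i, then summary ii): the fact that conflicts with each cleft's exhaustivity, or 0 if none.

5, 2

Summary (i) focuses "the cipher" (the thing); background same agent, recipient, setting (Astrid / Yusuf / at midnight). Fact (5) matches that background with thing = the blueprint — refutes (i).
Summary (ii) focuses "at midnight" (the setting); background same agent, thing, recipient (Astrid / the cipher / Yusuf). Fact (2) matches that background with setting = at dusk — refutes (ii).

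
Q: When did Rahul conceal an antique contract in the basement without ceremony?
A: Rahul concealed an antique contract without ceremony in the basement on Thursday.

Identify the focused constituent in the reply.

The wh-word "when" asks about the time.
In the answer, "Rahul", "an antique contract", "without ceremony" and "in the basement" are given — repeated from the question.
The constituent filling the time gap is "on Thursday"; that is the focus and would carry nuclear stress.

on Thursday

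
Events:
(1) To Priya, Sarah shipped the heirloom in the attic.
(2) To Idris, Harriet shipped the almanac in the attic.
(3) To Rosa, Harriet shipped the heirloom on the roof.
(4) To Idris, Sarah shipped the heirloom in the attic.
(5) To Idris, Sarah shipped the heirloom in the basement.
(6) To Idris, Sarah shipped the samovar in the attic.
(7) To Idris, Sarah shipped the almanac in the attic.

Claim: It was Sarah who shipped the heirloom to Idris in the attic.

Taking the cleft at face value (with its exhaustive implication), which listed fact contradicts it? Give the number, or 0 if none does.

The cleft puts "Sarah" in focus and presupposes the open proposition with thing = the heirloom, recipient = Idris, setting = in the attic.
Exhaustivity: Sarah is the only agent satisfying that background.
Every other fact differs from the presupposition on some backgrounded slot, so none challenges the exhaustivity.

0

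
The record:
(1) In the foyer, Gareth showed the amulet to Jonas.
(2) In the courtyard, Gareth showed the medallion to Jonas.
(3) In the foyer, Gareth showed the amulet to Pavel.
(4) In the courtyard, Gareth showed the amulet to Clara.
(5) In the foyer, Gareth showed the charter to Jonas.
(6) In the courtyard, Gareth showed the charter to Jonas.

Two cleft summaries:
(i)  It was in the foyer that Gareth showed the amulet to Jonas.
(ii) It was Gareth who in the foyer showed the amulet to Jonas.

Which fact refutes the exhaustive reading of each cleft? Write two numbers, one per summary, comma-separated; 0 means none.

0, 0

(i): focus "in the foyer". No fact shares Gareth as agent and the amulet as thing and Jonas as recipient with a different setting. 0.
(ii): focus "Gareth". No fact shares the amulet as thing and Jonas as recipient and in the foyer as setting with a different agent. 0.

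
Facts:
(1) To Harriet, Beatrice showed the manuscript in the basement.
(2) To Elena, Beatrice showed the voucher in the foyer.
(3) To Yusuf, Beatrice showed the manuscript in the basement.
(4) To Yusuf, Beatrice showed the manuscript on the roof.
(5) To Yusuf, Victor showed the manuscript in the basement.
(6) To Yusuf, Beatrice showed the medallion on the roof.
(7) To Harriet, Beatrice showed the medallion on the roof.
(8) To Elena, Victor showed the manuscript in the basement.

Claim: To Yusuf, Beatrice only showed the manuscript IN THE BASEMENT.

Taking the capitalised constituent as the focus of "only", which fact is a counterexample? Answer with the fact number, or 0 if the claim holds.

4

The capitals mark "in the basement" as focus. So "only" rules out other settings, with the rest (agent = Beatrice, thing = the manuscript, recipient = Yusuf) as background.
Fact (4) matches on agent = Beatrice, thing = the manuscript, recipient = Yusuf, but has setting = on the roof instead. That refutes the claim.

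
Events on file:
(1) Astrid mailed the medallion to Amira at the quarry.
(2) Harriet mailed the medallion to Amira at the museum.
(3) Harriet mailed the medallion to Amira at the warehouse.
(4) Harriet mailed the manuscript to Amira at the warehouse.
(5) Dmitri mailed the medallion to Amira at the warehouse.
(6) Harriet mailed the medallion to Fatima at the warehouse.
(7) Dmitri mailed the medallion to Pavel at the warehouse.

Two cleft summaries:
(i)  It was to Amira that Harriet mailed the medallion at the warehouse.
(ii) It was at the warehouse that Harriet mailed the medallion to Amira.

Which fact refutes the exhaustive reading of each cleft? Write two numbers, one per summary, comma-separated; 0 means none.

(i): focus "Amira". Looking for Harriet as agent and the medallion as thing and at the warehouse as setting with some other recipient — fact (6) has Fatima there. Refuted.
(ii): focus "at the warehouse". Looking for Harriet as agent and the medallion as thing and Amira as recipient with some other setting — fact (2) has at the museum there. Refuted.

6, 2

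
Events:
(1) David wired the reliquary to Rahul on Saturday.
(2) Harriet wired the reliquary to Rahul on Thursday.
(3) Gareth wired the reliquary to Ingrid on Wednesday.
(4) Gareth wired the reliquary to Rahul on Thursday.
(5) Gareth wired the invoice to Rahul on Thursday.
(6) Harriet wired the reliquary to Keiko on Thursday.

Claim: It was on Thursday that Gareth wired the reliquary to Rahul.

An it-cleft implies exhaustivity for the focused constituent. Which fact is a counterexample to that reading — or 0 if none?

0

Focus of the cleft: "on Thursday" (the setting). Presupposed background: same agent, thing, recipient (Gareth / the reliquary / Rahul).
Exhaustivity: on Thursday is the only setting satisfying that background.
No listed fact matches the background with a different setting. Exhaustivity holds.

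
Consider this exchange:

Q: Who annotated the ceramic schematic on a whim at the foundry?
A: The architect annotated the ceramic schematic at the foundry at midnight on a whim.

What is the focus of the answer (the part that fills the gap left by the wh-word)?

The wh-word "who" asks about the subject (agent).
In the answer, "the ceramic schematic", "at the foundry" and "on a whim" are given — repeated from the question.
"at midnight" is also new, but it specifies the time, which is not what the question asks about — so it is not the focus.
The constituent filling the subject (agent) gap is "the architect"; that is the focus.

the architect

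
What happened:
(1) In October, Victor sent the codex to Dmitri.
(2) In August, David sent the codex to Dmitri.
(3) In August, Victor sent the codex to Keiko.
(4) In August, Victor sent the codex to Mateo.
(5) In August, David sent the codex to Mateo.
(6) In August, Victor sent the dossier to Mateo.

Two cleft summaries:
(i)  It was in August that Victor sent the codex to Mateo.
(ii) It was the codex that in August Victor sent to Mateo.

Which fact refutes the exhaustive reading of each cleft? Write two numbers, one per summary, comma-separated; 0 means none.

(i): focus "in August". No fact shares agent = Victor, thing = the codex, recipient = Mateo with a different setting. 0.
(ii): focus "the codex". Looking for agent = Victor, recipient = Mateo, setting = in August with some other thing — fact (6) has the dossier there. Refuted.

0, 6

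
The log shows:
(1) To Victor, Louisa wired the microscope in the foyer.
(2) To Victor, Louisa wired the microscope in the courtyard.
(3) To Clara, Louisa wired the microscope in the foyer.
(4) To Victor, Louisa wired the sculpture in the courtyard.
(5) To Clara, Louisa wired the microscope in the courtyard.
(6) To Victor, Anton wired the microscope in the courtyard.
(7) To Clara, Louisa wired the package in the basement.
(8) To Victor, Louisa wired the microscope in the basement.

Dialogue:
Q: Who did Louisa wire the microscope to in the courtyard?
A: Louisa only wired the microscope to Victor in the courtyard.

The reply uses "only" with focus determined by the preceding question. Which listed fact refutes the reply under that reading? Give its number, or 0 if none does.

5

The question "Who did ... to ...?" targets the recipient, so in the reply the focus falls on "Victor".
So "only" ranges over recipients; the rest (same agent, thing, setting (Louisa / the microscope / in the courtyard)) is presupposed.
Fact (5) shares the background with a different recipient (Clara) — counterexample.
(Fact (1) would refute a reading with focus on the setting — but that is not what the question asks.)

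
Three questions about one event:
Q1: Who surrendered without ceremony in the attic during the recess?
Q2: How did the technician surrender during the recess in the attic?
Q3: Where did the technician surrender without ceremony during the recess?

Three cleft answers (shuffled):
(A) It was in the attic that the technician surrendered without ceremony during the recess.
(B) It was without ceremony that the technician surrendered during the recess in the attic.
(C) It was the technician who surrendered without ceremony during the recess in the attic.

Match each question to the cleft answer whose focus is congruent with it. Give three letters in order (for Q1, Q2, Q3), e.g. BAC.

Q1 asks about the subject (agent); cleft (C) focuses "the technician", which is the subject (agent) — so Q1 → C.
Q2 asks about the manner; cleft (B) focuses "without ceremony", which is the manner — so Q2 → B.
Q3 asks about the location; cleft (A) focuses "in the attic", which is the location — so Q3 → A.
Mapping: Q1→C, Q2→B, Q3→A.

CBA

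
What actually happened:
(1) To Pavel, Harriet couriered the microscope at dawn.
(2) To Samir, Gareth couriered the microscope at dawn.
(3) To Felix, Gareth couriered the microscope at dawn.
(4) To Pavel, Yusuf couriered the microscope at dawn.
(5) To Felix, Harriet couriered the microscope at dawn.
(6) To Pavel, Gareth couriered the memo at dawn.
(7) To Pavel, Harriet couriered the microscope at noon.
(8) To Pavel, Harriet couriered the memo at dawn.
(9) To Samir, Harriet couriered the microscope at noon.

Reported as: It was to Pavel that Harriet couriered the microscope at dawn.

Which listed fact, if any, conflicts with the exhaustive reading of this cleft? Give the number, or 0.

5

The cleft puts "Pavel" in focus and presupposes the open proposition with agent = Harriet, thing = the microscope, setting = at dawn.
Exhaustivity: Pavel is the only recipient satisfying that background.
But fact (5) also has agent = Harriet, thing = the microscope, setting = at dawn, with recipient = Felix — so the exhaustive reading fails.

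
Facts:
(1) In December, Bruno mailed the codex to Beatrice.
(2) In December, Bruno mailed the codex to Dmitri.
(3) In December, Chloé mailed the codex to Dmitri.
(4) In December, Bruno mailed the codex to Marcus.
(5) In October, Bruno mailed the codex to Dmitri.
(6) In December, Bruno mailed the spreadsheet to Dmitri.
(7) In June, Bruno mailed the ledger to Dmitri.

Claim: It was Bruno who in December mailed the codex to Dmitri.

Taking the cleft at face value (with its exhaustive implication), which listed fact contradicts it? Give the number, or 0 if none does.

3

Focus of the cleft: "Bruno" (the agent). Presupposed background: the codex as thing and Dmitri as recipient and in December as setting.
The exhaustive reading says no other agent fits that background.
Fact (3) shares the background but with agent = Chloé; exhaustivity is violated.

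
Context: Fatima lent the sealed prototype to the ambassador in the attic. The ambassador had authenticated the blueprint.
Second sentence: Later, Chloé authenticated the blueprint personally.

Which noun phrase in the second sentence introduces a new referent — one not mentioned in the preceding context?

Chloé

"the blueprint" in the second sentence is given — already mentioned in the context.
"Chloé" has no antecedent in the context; it is discourse-new.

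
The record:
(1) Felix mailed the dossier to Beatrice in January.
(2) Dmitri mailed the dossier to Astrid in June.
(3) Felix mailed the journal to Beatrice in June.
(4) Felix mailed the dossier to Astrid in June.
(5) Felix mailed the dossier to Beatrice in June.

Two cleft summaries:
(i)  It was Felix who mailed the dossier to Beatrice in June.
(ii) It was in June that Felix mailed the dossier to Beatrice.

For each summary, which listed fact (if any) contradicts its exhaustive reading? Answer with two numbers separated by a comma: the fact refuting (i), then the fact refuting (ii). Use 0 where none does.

(i): focus "Felix". No fact shares thing = the dossier, recipient = Beatrice, setting = in June with a different agent. 0.
(ii): focus "in June". Looking for agent = Felix, thing = the dossier, recipient = Beatrice with some other setting — fact (1) has in January there. Refuted.

0, 1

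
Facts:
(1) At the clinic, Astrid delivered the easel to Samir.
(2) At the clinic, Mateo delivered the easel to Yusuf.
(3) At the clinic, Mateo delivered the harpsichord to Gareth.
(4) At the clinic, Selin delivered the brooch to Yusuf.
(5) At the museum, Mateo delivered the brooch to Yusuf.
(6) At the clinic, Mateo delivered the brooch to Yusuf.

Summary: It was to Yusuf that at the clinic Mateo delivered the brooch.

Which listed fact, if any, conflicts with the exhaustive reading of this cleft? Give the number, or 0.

0

The cleft puts "Yusuf" in focus and presupposes the open proposition with agent = Mateo, thing = the brooch, setting = at the clinic.
Exhaustivity: Yusuf is the only recipient satisfying that background.
Every other fact differs from the presupposition on some backgrounded slot, so none challenges the exhaustivity.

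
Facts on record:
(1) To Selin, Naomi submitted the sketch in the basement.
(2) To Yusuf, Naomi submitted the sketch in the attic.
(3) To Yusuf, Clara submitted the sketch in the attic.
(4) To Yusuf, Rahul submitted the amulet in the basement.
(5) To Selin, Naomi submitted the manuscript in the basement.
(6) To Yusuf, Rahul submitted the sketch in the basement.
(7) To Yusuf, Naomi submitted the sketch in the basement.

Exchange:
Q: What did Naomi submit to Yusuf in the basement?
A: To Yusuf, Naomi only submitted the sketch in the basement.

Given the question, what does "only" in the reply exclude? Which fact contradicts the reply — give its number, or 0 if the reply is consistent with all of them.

0

The question "What did ...?" targets the thing, so in the reply the focus falls on "the sketch".
So "only" ranges over things; the rest (Naomi as agent and Yusuf as recipient and in the basement as setting) is presupposed.
No listed fact shares that background with another thing. Nothing contradicts the reply.
(Fact (1) would refute a reading with focus on the recipient — but that is not what the question asks.)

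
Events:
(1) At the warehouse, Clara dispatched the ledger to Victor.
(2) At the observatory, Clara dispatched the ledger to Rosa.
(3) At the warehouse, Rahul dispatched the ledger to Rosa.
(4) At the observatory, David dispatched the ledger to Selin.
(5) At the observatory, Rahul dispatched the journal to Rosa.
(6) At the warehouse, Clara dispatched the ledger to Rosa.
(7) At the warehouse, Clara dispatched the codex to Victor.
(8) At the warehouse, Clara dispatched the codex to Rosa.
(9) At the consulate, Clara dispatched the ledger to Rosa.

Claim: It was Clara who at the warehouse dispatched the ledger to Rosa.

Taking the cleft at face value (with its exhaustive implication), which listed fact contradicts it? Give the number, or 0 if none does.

Focus of the cleft: "Clara" (the agent). Presupposed background: the ledger as thing and Rosa as recipient and at the warehouse as setting.
Exhaustivity: Clara is the only agent satisfying that background.
Fact (3) shares the background but with agent = Rahul; exhaustivity is violated.

3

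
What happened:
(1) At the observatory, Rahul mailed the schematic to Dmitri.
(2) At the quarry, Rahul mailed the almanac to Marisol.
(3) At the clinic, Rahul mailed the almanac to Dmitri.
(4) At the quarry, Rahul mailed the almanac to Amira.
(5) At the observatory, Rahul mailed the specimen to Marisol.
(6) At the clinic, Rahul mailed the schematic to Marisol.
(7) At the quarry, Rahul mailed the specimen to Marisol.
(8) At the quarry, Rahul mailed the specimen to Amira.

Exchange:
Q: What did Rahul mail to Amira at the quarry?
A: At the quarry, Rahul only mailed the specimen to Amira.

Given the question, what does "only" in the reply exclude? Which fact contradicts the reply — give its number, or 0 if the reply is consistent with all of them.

The question "What did ...?" targets the thing, so in the reply the focus falls on "the specimen".
"Only" then excludes alternative things while the background — Rahul as agent and Amira as recipient and at the quarry as setting — is held fixed.
Fact (4) keeps Rahul as agent and Amira as recipient and at the quarry as setting but has thing = the almanac; that refutes the reply.
(Fact (7) would refute a reading with focus on the recipient — but that is not what the question asks.)

4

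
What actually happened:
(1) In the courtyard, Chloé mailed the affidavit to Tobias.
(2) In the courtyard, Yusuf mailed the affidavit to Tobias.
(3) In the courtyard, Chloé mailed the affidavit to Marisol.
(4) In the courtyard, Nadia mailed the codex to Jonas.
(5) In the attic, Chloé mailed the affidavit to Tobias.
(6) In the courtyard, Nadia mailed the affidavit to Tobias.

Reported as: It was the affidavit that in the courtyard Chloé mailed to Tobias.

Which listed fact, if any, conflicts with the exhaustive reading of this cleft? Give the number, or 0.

The cleft puts "the affidavit" in focus and presupposes the open proposition with agent = Chloé, recipient = Tobias, setting = in the courtyard.
Exhaustivity: the affidavit is the only thing satisfying that background.
Every other fact differs from the presupposition on some backgrounded slot, so none challenges the exhaustivity.

0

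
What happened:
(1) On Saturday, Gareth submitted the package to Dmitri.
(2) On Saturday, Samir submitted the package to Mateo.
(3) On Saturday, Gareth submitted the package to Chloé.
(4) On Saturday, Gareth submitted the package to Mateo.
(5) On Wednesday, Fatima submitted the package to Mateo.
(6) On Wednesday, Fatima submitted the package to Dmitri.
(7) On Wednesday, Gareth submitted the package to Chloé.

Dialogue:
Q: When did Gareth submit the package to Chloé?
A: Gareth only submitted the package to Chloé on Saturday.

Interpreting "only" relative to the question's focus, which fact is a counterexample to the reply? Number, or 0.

Answering "When did ...?" puts focus on the setting — here, "on Saturday".
So "only" ranges over settings; the rest (agent = Gareth, thing = the package, recipient = Chloé) is presupposed.
Fact (7) shares the background with a different setting (on Wednesday) — counterexample.
(Fact (1) would refute a reading with focus on the recipient — but that is not what the question asks.)

7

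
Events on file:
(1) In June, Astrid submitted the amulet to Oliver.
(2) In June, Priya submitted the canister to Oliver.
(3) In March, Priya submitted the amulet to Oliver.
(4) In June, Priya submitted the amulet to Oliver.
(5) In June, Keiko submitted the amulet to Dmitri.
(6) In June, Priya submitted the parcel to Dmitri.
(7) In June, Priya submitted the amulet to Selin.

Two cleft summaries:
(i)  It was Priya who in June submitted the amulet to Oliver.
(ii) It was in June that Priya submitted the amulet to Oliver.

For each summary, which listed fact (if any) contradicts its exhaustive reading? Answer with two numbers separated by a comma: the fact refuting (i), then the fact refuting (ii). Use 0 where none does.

Summary (i) focuses "Priya" (the agent); background same thing, recipient, setting (the amulet / Oliver / in June). Fact (1) matches that background with agent = Astrid — refutes (i).
Summary (ii) focuses "in June" (the setting); background same agent, thing, recipient (Priya / the amulet / Oliver). Fact (3) matches that background with setting = in March — refutes (ii).

1, 3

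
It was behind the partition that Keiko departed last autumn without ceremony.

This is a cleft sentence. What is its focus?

behind the partition

In an it-cleft "It was X that/who ...", the clefted constituent X is the focus; the that/who-clause expresses the presupposed open proposition.
Here the focus is "behind the partition". The backgrounded (presupposed) material includes "Keiko", "without ceremony" and "last autumn".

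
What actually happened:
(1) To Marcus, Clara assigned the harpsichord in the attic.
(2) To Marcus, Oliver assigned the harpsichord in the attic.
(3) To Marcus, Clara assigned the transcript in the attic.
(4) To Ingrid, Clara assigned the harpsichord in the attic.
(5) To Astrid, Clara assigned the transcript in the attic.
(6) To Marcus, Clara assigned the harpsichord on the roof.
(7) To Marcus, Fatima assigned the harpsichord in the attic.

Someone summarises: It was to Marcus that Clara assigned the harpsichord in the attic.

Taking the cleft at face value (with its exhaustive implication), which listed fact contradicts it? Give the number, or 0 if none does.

Focus of the cleft: "Marcus" (the recipient). Presupposed background: agent = Clara, thing = the harpsichord, setting = in the attic.
The exhaustive reading says no other recipient fits that background.
Fact (4) shares the background but with recipient = Ingrid; exhaustivity is violated.

4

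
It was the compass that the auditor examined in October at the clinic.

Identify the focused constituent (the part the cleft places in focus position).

In an it-cleft "It was X that/who ...", the clefted constituent X is the focus; the that/who-clause expresses the presupposed open proposition.
Here the focus is "the compass". The backgrounded (presupposed) material includes "the auditor", "in October" and "at the clinic".

the compass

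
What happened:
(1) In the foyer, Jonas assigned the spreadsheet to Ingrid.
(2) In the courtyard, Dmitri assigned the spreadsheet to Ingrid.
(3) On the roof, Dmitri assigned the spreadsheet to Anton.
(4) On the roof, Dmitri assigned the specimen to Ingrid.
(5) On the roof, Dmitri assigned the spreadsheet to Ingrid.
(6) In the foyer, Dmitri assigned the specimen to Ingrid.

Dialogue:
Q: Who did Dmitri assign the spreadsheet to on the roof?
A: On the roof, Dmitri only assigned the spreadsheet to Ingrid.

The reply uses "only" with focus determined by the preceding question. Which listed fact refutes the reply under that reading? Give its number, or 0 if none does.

Answering "Who did ... to ...?" puts focus on the recipient — here, "Ingrid".
So "only" ranges over recipients; the rest (agent = Dmitri, thing = the spreadsheet, setting = on the roof) is presupposed.
Fact (3) keeps agent = Dmitri, thing = the spreadsheet, setting = on the roof but has recipient = Anton; that refutes the reply.
(Fact (4) would refute a reading with focus on the thing — but that is not what the question asks.)

3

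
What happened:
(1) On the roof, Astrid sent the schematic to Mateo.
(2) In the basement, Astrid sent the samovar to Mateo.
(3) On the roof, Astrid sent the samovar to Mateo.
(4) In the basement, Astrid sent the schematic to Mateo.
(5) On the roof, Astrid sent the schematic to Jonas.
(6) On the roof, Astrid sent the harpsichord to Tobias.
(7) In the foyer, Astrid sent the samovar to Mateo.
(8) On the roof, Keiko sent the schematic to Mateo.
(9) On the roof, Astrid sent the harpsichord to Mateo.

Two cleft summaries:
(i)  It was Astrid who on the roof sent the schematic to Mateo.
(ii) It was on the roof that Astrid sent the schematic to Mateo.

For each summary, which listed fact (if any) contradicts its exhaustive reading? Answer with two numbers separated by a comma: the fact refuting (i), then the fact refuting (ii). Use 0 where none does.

8, 4

Summary (i) focuses "Astrid" (the agent); background thing = the schematic, recipient = Mateo, setting = on the roof. Fact (8) matches that background with agent = Keiko — refutes (i).
Summary (ii) focuses "on the roof" (the setting); background agent = Astrid, thing = the schematic, recipient = Mateo. Fact (4) matches that background with setting = in the basement — refutes (ii).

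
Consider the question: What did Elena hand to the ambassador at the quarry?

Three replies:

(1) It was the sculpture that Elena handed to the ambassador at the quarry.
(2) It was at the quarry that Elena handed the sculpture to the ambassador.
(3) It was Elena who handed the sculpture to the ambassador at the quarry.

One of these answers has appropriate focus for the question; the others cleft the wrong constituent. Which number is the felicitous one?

1

The question word "what" targets the direct object.
Option (1) clefts "the sculpture" — that matches what the question asks about.
Option (2) clefts "at the quarry" — the location, not what was asked.
Option (3) clefts "Elena" — the subject (agent), not what was asked.
So the congruent reply is (1).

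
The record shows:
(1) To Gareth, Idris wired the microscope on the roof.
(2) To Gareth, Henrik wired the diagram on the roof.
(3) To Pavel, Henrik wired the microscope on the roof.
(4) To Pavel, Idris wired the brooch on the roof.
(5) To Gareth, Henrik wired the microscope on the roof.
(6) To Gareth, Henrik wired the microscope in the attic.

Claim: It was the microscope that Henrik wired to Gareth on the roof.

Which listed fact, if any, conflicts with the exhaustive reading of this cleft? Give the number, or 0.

2

The cleft puts "the microscope" in focus and presupposes the open proposition with Henrik as agent and Gareth as recipient and on the roof as setting.
Exhaustivity: the microscope is the only thing satisfying that background.
But fact (2) also has Henrik as agent and Gareth as recipient and on the roof as setting, with thing = the diagram — so the exhaustive reading fails.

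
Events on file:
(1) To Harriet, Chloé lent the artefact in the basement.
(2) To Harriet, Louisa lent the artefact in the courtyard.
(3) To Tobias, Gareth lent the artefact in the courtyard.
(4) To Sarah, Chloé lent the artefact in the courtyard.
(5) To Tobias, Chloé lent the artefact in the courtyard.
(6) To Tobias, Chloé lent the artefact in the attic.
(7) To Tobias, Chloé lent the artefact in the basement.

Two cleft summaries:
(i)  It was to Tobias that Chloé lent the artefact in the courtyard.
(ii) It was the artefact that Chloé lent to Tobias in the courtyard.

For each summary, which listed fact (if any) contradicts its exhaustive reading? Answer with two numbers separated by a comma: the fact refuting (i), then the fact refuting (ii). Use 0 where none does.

4, 0

(i): focus "Tobias". Looking for Chloé as agent and the artefact as thing and in the courtyard as setting with some other recipient — fact (4) has Sarah there. Refuted.
(ii): focus "the artefact". No fact shares Chloé as agent and Tobias as recipient and in the courtyard as setting with a different thing. 0.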